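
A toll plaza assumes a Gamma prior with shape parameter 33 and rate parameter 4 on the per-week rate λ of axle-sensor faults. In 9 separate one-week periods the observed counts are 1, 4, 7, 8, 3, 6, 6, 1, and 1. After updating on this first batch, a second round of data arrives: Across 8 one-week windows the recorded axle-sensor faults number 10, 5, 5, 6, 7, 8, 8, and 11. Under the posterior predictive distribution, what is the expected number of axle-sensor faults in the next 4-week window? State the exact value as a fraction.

Total count: 1 + 4 + 7 + 8 + 3 + 6 + 6 + 1 + 1 = 37.
Total exposure: 9 weeks.
After the first batch: Gamma(33 + 37, 4 + 9) = Gamma(70, 13).
Total count: 10 + 5 + 5 + 6 + 7 + 8 + 8 + 11 = 60.
Total exposure: 8 weeks.
After the second batch: Gamma(70 + 60, 13 + 8) = Gamma(130, 21).
Predictive mean over a 4-week window = T·E[λ|data] = 4·130/21 = 520/21.

520/21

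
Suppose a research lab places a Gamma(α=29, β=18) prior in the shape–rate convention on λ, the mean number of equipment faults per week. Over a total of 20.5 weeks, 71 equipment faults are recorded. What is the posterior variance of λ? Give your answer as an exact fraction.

400/5929

Total count 71 over total exposure 20.5 weeks.
Conjugate update: add total count to the shape and total exposure to the rate, giving Gamma(100, 77/2).
Posterior variance = α'/β'² = 100/(5929/4) = 400/5929.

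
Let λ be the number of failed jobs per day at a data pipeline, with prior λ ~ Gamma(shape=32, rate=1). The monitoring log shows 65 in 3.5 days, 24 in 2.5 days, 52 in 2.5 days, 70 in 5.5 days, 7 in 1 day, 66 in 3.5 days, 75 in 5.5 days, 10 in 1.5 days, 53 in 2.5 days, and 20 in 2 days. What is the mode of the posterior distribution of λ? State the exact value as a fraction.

473/31

Total count: 65 + 24 + 52 + 70 + 7 + 66 + 75 + 10 + 53 + 20 = 442.
Total exposure: 3.5 + 2.5 + 2.5 + 5.5 + 1 + 3.5 + 5.5 + 1.5 + 2.5 + 2 = 30 days.
The Gamma prior is conjugate for the Poisson rate, so λ | data ~ Gamma(32+442, 1+30) = Gamma(474, 31).
Posterior mode = (α'−1)/β' = 473/31.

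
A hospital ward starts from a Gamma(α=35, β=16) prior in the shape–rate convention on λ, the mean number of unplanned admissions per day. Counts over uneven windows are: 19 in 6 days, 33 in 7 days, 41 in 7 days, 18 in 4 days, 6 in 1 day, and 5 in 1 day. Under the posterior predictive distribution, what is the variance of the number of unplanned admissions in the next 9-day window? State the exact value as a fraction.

Total count: 19 + 33 + 41 + 18 + 6 + 5 = 122.
Total exposure: 6 + 7 + 7 + 4 + 1 + 1 = 26 days.
Conjugate update: add total count to the shape and total exposure to the rate, giving Gamma(157, 42).
The posterior predictive for a window of length T is Negative Binomial with variance T·α'·(β'+T)/β'² = 9·157·51/1764 = 8007/196.

8007/196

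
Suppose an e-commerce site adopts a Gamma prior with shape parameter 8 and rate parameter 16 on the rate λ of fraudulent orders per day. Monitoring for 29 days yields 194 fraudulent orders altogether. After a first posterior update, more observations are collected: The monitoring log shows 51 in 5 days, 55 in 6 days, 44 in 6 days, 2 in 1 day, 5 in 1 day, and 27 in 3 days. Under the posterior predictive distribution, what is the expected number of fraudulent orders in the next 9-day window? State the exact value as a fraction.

3474/67

Total count 194 over total exposure 29 days.
After the first batch: Gamma(8 + 194, 16 + 29) = Gamma(202, 45).
Total count: 51 + 55 + 44 + 2 + 5 + 27 = 184.
Total exposure: 5 + 6 + 6 + 1 + 1 + 3 = 22 days.
After the second batch: Gamma(202 + 184, 45 + 22) = Gamma(386, 67).
Predictive mean over a 9-day window = T·E[λ|data] = 9·386/67 = 3474/67.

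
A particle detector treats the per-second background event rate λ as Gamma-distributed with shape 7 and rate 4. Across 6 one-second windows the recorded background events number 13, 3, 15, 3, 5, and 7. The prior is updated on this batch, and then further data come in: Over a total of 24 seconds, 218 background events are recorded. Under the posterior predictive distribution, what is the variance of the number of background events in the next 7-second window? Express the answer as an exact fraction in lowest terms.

Total count: 13 + 3 + 15 + 3 + 5 + 7 = 46.
Total exposure: 6 seconds.
After the first batch: Gamma(7 + 46, 4 + 6) = Gamma(53, 10).
Total count 218 over total exposure 24 seconds.
After the second batch: Gamma(53 + 218, 10 + 24) = Gamma(271, 34).
The posterior predictive for a window of length T is Negative Binomial with variance T·α'·(β'+T)/β'² = 7·271·41/1156 = 77777/1156.

77777/1156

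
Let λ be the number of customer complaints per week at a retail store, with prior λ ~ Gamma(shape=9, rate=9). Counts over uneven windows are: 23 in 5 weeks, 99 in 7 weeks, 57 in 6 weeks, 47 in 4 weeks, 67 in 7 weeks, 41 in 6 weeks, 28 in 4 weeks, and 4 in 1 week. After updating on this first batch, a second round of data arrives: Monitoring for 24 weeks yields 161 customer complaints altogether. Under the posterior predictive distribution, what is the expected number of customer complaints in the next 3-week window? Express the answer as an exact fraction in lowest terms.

Total count: 23 + 99 + 57 + 47 + 67 + 41 + 28 + 4 = 366.
Total exposure: 5 + 7 + 6 + 4 + 7 + 6 + 4 + 1 = 40 weeks.
After the first batch: Gamma(9 + 366, 9 + 40) = Gamma(375, 49).
Total count 161 over total exposure 24 weeks.
After the second batch: Gamma(375 + 161, 49 + 24) = Gamma(536, 73).
Predictive mean over a 3-week window = T·E[λ|data] = 3·536/73 = 1608/73.

1608/73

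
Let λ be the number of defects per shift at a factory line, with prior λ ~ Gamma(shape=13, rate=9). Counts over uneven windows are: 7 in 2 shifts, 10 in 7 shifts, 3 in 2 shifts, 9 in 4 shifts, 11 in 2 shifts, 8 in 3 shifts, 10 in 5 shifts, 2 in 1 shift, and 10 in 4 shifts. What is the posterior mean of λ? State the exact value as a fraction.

Total count: 7 + 10 + 3 + 9 + 11 + 8 + 10 + 2 + 10 = 70.
Total exposure: 2 + 7 + 2 + 4 + 2 + 3 + 5 + 1 + 4 = 30 shifts.
Posterior: α' = 13 + 70 = 83, β' = 9 + 30 = 39.
Posterior mean = α'/β' = 83/39.

83/39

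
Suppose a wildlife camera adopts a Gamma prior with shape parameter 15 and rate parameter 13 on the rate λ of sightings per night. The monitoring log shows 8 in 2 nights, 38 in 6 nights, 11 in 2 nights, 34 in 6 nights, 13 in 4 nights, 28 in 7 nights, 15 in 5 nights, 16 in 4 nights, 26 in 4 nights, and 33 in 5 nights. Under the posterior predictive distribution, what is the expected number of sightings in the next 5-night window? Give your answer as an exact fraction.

Total count: 8 + 38 + 11 + 34 + 13 + 28 + 15 + 16 + 26 + 33 = 222.
Total exposure: 2 + 6 + 2 + 6 + 4 + 7 + 5 + 4 + 4 + 5 = 45 nights.
Gamma(α, β) with Poisson data over total exposure Σt gives posterior Gamma(α+Σx, β+Σt) = Gamma(237, 58).
Predictive mean over a 5-night window = T·E[λ|data] = 5·237/58 = 1185/58.

1185/58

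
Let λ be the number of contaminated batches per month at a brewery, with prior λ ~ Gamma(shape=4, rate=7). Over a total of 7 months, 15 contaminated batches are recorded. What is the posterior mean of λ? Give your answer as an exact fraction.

19/14

Total count 15 over total exposure 7 months.
Conjugate update: add total count to the shape and total exposure to the rate, giving Gamma(19, 14).
Posterior mean = α'/β' = 19/14.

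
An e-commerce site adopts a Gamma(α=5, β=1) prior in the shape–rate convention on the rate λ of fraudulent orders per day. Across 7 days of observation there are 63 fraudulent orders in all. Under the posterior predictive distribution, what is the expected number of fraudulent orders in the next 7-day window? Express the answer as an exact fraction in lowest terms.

Total count 63 over total exposure 7 days.
The Gamma prior is conjugate for the Poisson rate, so λ | data ~ Gamma(5+63, 1+7) = Gamma(68, 8).
Predictive mean over a 7-day window = T·E[λ|data] = 7·68/8 = 119/2.

119/2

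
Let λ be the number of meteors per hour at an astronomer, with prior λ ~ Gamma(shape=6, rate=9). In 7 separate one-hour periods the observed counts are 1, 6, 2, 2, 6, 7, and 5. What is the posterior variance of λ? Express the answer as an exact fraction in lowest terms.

35/256

Total count: 1 + 6 + 2 + 2 + 6 + 7 + 5 = 29.
Total exposure: 7 hours.
Posterior: α' = 6 + 29 = 35, β' = 9 + 7 = 16.
Posterior variance = α'/β'² = 35/256.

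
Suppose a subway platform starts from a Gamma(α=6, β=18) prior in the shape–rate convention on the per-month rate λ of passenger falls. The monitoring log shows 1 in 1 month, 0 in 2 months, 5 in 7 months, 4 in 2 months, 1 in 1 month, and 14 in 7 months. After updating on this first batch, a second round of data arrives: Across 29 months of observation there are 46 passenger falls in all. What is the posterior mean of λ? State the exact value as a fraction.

Total count: 1 + 0 + 5 + 4 + 1 + 14 = 25.
Total exposure: 1 + 2 + 7 + 2 + 1 + 7 = 20 months.
After the first batch: Gamma(6 + 25, 18 + 20) = Gamma(31, 38).
Total count 46 over total exposure 29 months.
After the second batch: Gamma(31 + 46, 38 + 29) = Gamma(77, 67).
Posterior mean = α'/β' = 77/67.

77/67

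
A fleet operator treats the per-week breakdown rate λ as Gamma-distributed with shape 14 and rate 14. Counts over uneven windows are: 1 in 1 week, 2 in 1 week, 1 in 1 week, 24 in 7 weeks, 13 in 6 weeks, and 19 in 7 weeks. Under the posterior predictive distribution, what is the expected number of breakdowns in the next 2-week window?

4

Total count: 1 + 2 + 1 + 24 + 13 + 19 = 60.
Total exposure: 1 + 1 + 1 + 7 + 6 + 7 = 23 weeks.
The Gamma prior is conjugate for the Poisson rate, so λ | data ~ Gamma(14+60, 14+23) = Gamma(74, 37).
Predictive mean over a 2-week window = T·E[λ|data] = 2·74/37 = 4.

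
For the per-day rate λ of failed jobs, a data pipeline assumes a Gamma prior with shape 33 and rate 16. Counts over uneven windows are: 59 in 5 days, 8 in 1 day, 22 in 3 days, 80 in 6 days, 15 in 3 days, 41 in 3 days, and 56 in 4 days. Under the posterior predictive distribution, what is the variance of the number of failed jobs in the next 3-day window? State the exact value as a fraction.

Total count: 59 + 8 + 22 + 80 + 15 + 41 + 56 = 281.
Total exposure: 5 + 1 + 3 + 6 + 3 + 3 + 4 = 25 days.
Gamma(α, β) with Poisson data over total exposure Σt gives posterior Gamma(α+Σx, β+Σt) = Gamma(314, 41).
The posterior predictive for a window of length T is Negative Binomial with variance T·α'·(β'+T)/β'² = 3·314·44/1681 = 41448/1681.

41448/1681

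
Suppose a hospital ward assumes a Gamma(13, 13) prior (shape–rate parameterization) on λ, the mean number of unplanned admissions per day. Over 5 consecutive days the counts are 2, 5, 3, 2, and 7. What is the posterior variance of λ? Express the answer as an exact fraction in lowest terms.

8/81

Total count: 2 + 5 + 3 + 2 + 7 = 19.
Total exposure: 5 days.
Conjugate update: add total count to the shape and total exposure to the rate, giving Gamma(32, 18).
Posterior variance = α'/β'² = 32/324 = 8/81.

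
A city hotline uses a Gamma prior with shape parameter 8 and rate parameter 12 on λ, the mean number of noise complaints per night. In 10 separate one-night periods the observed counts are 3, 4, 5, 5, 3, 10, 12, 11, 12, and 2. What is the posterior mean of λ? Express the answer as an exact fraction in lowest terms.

75/22

Total count: 3 + 4 + 5 + 5 + 3 + 10 + 12 + 11 + 12 + 2 = 67.
Total exposure: 10 nights.
Gamma(α, β) with Poisson data over total exposure Σt gives posterior Gamma(α+Σx, β+Σt) = Gamma(75, 22).
Posterior mean = α'/β' = 75/22.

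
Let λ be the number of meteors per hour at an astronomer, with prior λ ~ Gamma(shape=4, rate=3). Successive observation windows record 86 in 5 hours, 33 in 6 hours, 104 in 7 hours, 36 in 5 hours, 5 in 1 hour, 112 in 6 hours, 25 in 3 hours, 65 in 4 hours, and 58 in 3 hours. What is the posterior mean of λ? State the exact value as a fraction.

528/43

Total count: 86 + 33 + 104 + 36 + 5 + 112 + 25 + 65 + 58 = 524.
Total exposure: 5 + 6 + 7 + 5 + 1 + 6 + 3 + 4 + 3 = 40 hours.
Gamma(α, β) with Poisson data over total exposure Σt gives posterior Gamma(α+Σx, β+Σt) = Gamma(528, 43).
Posterior mean = α'/β' = 528/43.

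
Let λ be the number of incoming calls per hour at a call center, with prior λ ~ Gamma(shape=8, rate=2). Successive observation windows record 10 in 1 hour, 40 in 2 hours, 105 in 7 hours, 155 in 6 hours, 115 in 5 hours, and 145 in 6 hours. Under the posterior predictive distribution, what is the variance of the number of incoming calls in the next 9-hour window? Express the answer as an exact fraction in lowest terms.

197676/841

Total count: 10 + 40 + 105 + 155 + 115 + 145 = 570.
Total exposure: 1 + 2 + 7 + 6 + 5 + 6 = 27 hours.
The Gamma prior is conjugate for the Poisson rate, so λ | data ~ Gamma(8+570, 2+27) = Gamma(578, 29).
The posterior predictive for a window of length T is Negative Binomial with variance T·α'·(β'+T)/β'² = 9·578·38/841 = 197676/841.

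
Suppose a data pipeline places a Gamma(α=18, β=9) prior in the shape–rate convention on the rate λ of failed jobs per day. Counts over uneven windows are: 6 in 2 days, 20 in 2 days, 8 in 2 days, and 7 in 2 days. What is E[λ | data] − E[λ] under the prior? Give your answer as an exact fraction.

Total count: 6 + 20 + 8 + 7 = 41.
Total exposure: 2 + 2 + 2 + 2 = 8 days.
Gamma(α, β) with Poisson data over total exposure Σt gives posterior Gamma(α+Σx, β+Σt) = Gamma(59, 17).
Posterior mean = 59/17 = 59/17; prior mean = 18/9 = 2. Difference = 59/17 − 2 = 25/17.

25/17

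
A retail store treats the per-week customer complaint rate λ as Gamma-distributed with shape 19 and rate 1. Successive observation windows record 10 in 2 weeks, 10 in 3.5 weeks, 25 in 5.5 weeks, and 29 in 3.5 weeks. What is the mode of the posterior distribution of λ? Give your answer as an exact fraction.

184/31

Total count: 10 + 10 + 25 + 29 = 74.
Total exposure: 2 + 3.5 + 5.5 + 3.5 = 14.5 weeks.
Gamma(α, β) with Poisson data over total exposure Σt gives posterior Gamma(α+Σx, β+Σt) = Gamma(93, 31/2).
Posterior mode = (α'−1)/β' = 92/(31/2) = 184/31.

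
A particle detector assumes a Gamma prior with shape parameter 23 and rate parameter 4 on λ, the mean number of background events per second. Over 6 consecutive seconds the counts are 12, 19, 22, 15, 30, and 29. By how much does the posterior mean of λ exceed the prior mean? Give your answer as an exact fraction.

37/4

Total count: 12 + 19 + 22 + 15 + 30 + 29 = 127.
Total exposure: 6 seconds.
Conjugate update: add total count to the shape and total exposure to the rate, giving Gamma(150, 10).
Posterior mean = 150/10 = 15; prior mean = 23/4 = 23/4. Difference = 15 − 23/4 = 37/4.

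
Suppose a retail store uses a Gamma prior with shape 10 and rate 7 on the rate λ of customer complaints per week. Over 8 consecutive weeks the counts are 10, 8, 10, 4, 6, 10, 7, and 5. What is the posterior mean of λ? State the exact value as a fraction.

14/3

Total count: 10 + 8 + 10 + 4 + 6 + 10 + 7 + 5 = 60.
Total exposure: 8 weeks.
The Gamma prior is conjugate for the Poisson rate, so λ | data ~ Gamma(10+60, 7+8) = Gamma(70, 15).
Posterior mean = α'/β' = 70/15 = 14/3.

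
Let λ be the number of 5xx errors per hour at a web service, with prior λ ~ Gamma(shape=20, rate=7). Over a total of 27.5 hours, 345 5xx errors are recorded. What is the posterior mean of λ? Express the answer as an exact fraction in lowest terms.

Total count 345 over total exposure 27.5 hours.
Conjugate update: add total count to the shape and total exposure to the rate, giving Gamma(365, 69/2).
Posterior mean = α'/β' = 365/(69/2) = 730/69.

730/69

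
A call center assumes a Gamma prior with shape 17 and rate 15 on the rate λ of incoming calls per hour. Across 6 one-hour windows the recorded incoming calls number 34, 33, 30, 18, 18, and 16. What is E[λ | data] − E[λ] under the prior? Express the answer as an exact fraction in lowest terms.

Total count: 34 + 33 + 30 + 18 + 18 + 16 = 149.
Total exposure: 6 hours.
Gamma(α, β) with Poisson data over total exposure Σt gives posterior Gamma(α+Σx, β+Σt) = Gamma(166, 21).
Posterior mean = 166/21 = 166/21; prior mean = 17/15 = 17/15. Difference = 166/21 − 17/15 = 237/35.

237/35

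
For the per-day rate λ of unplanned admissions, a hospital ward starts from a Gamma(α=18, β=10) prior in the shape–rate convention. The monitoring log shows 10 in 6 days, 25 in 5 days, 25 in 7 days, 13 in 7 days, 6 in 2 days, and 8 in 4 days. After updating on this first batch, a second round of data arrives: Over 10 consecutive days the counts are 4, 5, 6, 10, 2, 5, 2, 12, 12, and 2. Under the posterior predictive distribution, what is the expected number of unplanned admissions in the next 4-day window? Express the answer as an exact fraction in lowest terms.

220/17

Total count: 10 + 25 + 25 + 13 + 6 + 8 = 87.
Total exposure: 6 + 5 + 7 + 7 + 2 + 4 = 31 days.
After the first batch: Gamma(18 + 87, 10 + 31) = Gamma(105, 41).
Total count: 4 + 5 + 6 + 10 + 2 + 5 + 2 + 12 + 12 + 2 = 60.
Total exposure: 10 days.
After the second batch: Gamma(105 + 60, 41 + 10) = Gamma(165, 51).
Predictive mean over a 4-day window = T·E[λ|data] = 4·165/51 = 220/17.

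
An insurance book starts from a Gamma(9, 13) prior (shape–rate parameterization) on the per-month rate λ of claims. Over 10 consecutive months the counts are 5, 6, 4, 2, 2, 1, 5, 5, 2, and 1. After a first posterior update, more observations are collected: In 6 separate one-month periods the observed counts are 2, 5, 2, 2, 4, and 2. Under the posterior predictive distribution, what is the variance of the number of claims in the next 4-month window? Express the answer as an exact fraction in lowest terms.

7788/841

Total count: 5 + 6 + 4 + 2 + 2 + 1 + 5 + 5 + 2 + 1 = 33.
Total exposure: 10 months.
After the first batch: Gamma(9 + 33, 13 + 10) = Gamma(42, 23).
Total count: 2 + 5 + 2 + 2 + 4 + 2 = 17.
Total exposure: 6 months.
After the second batch: Gamma(42 + 17, 23 + 6) = Gamma(59, 29).
The posterior predictive for a window of length T is Negative Binomial with variance T·α'·(β'+T)/β'² = 4·59·33/841 = 7788/841.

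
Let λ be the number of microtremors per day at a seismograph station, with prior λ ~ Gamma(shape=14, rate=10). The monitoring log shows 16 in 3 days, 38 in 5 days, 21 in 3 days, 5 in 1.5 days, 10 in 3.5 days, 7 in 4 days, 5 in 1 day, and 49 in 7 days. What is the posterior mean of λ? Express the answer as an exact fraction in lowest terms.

Total count: 16 + 38 + 21 + 5 + 10 + 7 + 5 + 49 = 151.
Total exposure: 3 + 5 + 3 + 1.5 + 3.5 + 4 + 1 + 7 = 28 days.
The Gamma prior is conjugate for the Poisson rate, so λ | data ~ Gamma(14+151, 10+28) = Gamma(165, 38).
Posterior mean = α'/β' = 165/38.

165/38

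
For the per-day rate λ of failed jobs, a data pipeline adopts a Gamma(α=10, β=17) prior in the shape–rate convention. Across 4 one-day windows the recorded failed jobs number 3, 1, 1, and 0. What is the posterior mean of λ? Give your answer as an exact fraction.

Total count: 3 + 1 + 1 + 0 = 5.
Total exposure: 4 days.
The Gamma prior is conjugate for the Poisson rate, so λ | data ~ Gamma(10+5, 17+4) = Gamma(15, 21).
Posterior mean = α'/β' = 15/21 = 5/7.

5/7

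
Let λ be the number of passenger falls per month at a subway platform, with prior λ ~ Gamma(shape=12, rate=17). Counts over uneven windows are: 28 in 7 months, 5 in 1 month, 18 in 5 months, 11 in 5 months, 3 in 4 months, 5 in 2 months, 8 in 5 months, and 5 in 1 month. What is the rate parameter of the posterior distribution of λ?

47

Total count: 28 + 5 + 18 + 11 + 3 + 5 + 8 + 5 = 83.
Total exposure: 7 + 1 + 5 + 5 + 4 + 2 + 5 + 1 = 30 months.
The Gamma prior is conjugate for the Poisson rate, so λ | data ~ Gamma(12+83, 17+30) = Gamma(95, 47).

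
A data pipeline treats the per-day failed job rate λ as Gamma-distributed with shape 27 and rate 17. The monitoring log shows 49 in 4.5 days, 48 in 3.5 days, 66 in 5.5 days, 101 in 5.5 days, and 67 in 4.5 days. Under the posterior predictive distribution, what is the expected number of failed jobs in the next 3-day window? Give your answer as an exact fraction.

716/27

Total count: 49 + 48 + 66 + 101 + 67 = 331.
Total exposure: 4.5 + 3.5 + 5.5 + 5.5 + 4.5 = 23.5 days.
Posterior: α' = 27 + 331 = 358, β' = 17 + 23.5 = 81/2.
Predictive mean over a 3-day window = T·E[λ|data] = 3·358/(81/2) = 716/27.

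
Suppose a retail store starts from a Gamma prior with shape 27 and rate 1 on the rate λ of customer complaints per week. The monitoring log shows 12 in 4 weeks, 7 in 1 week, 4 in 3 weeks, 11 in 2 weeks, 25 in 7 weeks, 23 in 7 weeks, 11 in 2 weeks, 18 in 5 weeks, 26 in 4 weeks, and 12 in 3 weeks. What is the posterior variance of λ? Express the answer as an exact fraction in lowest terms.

Total count: 12 + 7 + 4 + 11 + 25 + 23 + 11 + 18 + 26 + 12 = 149.
Total exposure: 4 + 1 + 3 + 2 + 7 + 7 + 2 + 5 + 4 + 3 = 38 weeks.
Gamma(α, β) with Poisson data over total exposure Σt gives posterior Gamma(α+Σx, β+Σt) = Gamma(176, 39).
Posterior variance = α'/β'² = 176/1521.

176/1521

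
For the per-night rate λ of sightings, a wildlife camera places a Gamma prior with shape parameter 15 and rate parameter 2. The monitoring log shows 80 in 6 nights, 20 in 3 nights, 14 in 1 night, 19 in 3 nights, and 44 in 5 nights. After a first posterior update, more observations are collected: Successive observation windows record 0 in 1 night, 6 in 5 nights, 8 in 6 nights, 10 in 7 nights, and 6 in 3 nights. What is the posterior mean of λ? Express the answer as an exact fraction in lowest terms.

Total count: 80 + 20 + 14 + 19 + 44 = 177.
Total exposure: 6 + 3 + 1 + 3 + 5 = 18 nights.
After the first batch: Gamma(15 + 177, 2 + 18) = Gamma(192, 20).
Total count: 0 + 6 + 8 + 10 + 6 = 30.
Total exposure: 1 + 5 + 6 + 7 + 3 = 22 nights.
After the second batch: Gamma(192 + 30, 20 + 22) = Gamma(222, 42).
Posterior mean = α'/β' = 222/42 = 37/7.

37/7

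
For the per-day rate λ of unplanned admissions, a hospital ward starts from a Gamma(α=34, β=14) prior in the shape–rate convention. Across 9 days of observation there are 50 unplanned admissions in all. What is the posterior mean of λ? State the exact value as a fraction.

84/23

Total count 50 over total exposure 9 days.
The Gamma prior is conjugate for the Poisson rate, so λ | data ~ Gamma(34+50, 14+9) = Gamma(84, 23).
Posterior mean = α'/β' = 84/23.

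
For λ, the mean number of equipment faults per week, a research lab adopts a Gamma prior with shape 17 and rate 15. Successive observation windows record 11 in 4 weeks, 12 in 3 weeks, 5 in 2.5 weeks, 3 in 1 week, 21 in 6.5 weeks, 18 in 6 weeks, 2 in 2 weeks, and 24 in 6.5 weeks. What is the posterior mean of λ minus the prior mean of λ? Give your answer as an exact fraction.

201/155

Total count: 11 + 12 + 5 + 3 + 21 + 18 + 2 + 24 = 96.
Total exposure: 4 + 3 + 2.5 + 1 + 6.5 + 6 + 2 + 6.5 = 31.5 weeks.
Conjugate update: add total count to the shape and total exposure to the rate, giving Gamma(113, 93/2).
Posterior mean = 113/(93/2) = 226/93; prior mean = 17/15 = 17/15. Difference = 226/93 − 17/15 = 201/155.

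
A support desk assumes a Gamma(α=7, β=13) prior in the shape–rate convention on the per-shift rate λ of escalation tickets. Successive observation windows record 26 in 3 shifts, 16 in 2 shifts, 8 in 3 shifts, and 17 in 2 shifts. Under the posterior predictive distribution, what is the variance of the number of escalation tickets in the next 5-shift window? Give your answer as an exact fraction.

10360/529

Total count: 26 + 16 + 8 + 17 = 67.
Total exposure: 3 + 2 + 3 + 2 = 10 shifts.
Posterior: α' = 7 + 67 = 74, β' = 13 + 10 = 23.
The posterior predictive for a window of length T is Negative Binomial with variance T·α'·(β'+T)/β'² = 5·74·28/529 = 10360/529.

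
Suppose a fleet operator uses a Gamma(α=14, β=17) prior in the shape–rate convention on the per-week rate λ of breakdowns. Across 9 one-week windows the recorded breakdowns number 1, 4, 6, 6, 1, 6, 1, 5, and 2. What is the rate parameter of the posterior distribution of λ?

26

Total count: 1 + 4 + 6 + 6 + 1 + 6 + 1 + 5 + 2 = 32.
Total exposure: 9 weeks.
By Gamma–Poisson conjugacy, the posterior is Gamma(α + Σx, β + Σt) = Gamma(14 + 32, 17 + 9) = Gamma(46, 26).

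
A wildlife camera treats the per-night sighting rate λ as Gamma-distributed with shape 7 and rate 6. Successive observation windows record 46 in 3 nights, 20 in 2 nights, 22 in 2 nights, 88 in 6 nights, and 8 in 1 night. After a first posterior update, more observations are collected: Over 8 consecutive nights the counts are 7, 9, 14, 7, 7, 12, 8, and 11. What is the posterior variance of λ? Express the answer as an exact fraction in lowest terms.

19/56

Total count: 46 + 20 + 22 + 88 + 8 = 184.
Total exposure: 3 + 2 + 2 + 6 + 1 = 14 nights.
After the first batch: Gamma(7 + 184, 6 + 14) = Gamma(191, 20).
Total count: 7 + 9 + 14 + 7 + 7 + 12 + 8 + 11 = 75.
Total exposure: 8 nights.
After the second batch: Gamma(191 + 75, 20 + 8) = Gamma(266, 28).
Posterior variance = α'/β'² = 266/784 = 19/56.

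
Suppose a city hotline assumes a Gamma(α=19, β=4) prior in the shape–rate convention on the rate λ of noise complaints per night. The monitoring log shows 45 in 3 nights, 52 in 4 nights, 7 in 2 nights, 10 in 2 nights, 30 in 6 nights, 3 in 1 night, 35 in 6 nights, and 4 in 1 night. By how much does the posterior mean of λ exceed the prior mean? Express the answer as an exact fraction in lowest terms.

269/116

Total count: 45 + 52 + 7 + 10 + 30 + 3 + 35 + 4 = 186.
Total exposure: 3 + 4 + 2 + 2 + 6 + 1 + 6 + 1 = 25 nights.
Conjugate update: add total count to the shape and total exposure to the rate, giving Gamma(205, 29).
Posterior mean = 205/29 = 205/29; prior mean = 19/4 = 19/4. Difference = 205/29 − 19/4 = 269/116.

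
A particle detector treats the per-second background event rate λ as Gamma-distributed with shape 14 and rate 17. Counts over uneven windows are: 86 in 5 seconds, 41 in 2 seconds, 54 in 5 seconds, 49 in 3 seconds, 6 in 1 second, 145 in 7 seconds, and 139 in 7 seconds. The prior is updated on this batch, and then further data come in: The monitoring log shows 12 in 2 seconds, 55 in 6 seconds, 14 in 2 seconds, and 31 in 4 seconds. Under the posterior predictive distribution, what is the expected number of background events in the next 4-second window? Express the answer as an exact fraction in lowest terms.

Total count: 86 + 41 + 54 + 49 + 6 + 145 + 139 = 520.
Total exposure: 5 + 2 + 5 + 3 + 1 + 7 + 7 = 30 seconds.
After the first batch: Gamma(14 + 520, 17 + 30) = Gamma(534, 47).
Total count: 12 + 55 + 14 + 31 = 112.
Total exposure: 2 + 6 + 2 + 4 = 14 seconds.
After the second batch: Gamma(534 + 112, 47 + 14) = Gamma(646, 61).
Predictive mean over a 4-second window = T·E[λ|data] = 4·646/61 = 2584/61.

2584/61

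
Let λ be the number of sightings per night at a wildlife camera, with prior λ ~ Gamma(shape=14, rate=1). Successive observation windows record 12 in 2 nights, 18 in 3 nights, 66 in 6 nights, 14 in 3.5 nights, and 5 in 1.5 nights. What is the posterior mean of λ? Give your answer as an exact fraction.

129/17

Total count: 12 + 18 + 66 + 14 + 5 = 115.
Total exposure: 2 + 3 + 6 + 3.5 + 1.5 = 16 nights.
Conjugate update: add total count to the shape and total exposure to the rate, giving Gamma(129, 17).
Posterior mean = α'/β' = 129/17.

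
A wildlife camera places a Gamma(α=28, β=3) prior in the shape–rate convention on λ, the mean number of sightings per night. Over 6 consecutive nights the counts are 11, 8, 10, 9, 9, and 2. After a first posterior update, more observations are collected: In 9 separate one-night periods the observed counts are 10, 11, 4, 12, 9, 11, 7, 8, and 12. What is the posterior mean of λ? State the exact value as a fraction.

161/18

Total count: 11 + 8 + 10 + 9 + 9 + 2 = 49.
Total exposure: 6 nights.
After the first batch: Gamma(28 + 49, 3 + 6) = Gamma(77, 9).
Total count: 10 + 11 + 4 + 12 + 9 + 11 + 7 + 8 + 12 = 84.
Total exposure: 9 nights.
After the second batch: Gamma(77 + 84, 9 + 9) = Gamma(161, 18).
Posterior mean = α'/β' = 161/18.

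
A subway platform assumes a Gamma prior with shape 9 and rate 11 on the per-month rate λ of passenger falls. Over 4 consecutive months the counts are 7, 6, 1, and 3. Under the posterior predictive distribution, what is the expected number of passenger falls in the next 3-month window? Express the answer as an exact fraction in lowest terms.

26/5

Total count: 7 + 6 + 1 + 3 = 17.
Total exposure: 4 months.
Gamma(α, β) with Poisson data over total exposure Σt gives posterior Gamma(α+Σx, β+Σt) = Gamma(26, 15).
Predictive mean over a 3-month window = T·E[λ|data] = 3·26/15 = 26/5.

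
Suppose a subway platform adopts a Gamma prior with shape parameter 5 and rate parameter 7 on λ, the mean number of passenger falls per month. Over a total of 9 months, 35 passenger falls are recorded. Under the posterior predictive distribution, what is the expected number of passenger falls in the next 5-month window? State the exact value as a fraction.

Total count 35 over total exposure 9 months.
Conjugate update: add total count to the shape and total exposure to the rate, giving Gamma(40, 16).
Predictive mean over a 5-month window = T·E[λ|data] = 5·40/16 = 25/2.

25/2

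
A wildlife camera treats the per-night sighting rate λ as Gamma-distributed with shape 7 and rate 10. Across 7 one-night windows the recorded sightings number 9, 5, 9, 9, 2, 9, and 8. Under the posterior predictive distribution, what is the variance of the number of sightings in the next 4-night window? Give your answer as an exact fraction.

4872/289

Total count: 9 + 5 + 9 + 9 + 2 + 9 + 8 = 51.
Total exposure: 7 nights.
Gamma(α, β) with Poisson data over total exposure Σt gives posterior Gamma(α+Σx, β+Σt) = Gamma(58, 17).
The posterior predictive for a window of length T is Negative Binomial with variance T·α'·(β'+T)/β'² = 4·58·21/289 = 4872/289.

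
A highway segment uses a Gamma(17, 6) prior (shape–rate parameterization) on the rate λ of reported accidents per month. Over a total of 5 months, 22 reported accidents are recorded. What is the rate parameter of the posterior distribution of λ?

Total count 22 over total exposure 5 months.
By Gamma–Poisson conjugacy, the posterior is Gamma(α + Σx, β + Σt) = Gamma(17 + 22, 6 + 5) = Gamma(39, 11).

11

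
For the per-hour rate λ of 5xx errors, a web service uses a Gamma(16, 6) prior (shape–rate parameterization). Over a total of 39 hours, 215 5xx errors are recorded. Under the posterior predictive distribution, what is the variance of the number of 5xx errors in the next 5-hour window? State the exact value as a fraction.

770/27

Total count 215 over total exposure 39 hours.
Posterior: α' = 16 + 215 = 231, β' = 6 + 39 = 45.
The posterior predictive for a window of length T is Negative Binomial with variance T·α'·(β'+T)/β'² = 5·231·50/2025 = 770/27.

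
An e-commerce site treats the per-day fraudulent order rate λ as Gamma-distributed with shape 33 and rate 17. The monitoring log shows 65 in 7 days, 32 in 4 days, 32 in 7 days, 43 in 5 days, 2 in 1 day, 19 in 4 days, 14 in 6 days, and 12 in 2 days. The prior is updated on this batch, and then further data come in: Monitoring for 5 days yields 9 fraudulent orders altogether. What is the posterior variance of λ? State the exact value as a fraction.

9/116

Total count: 65 + 32 + 32 + 43 + 2 + 19 + 14 + 12 = 219.
Total exposure: 7 + 4 + 7 + 5 + 1 + 4 + 6 + 2 = 36 days.
After the first batch: Gamma(33 + 219, 17 + 36) = Gamma(252, 53).
Total count 9 over total exposure 5 days.
After the second batch: Gamma(252 + 9, 53 + 5) = Gamma(261, 58).
Posterior variance = α'/β'² = 261/3364 = 9/116.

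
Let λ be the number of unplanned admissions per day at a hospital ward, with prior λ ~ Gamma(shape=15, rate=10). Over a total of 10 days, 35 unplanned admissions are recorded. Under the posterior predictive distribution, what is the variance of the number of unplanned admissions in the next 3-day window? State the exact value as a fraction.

69/8

Total count 35 over total exposure 10 days.
Conjugate update: add total count to the shape and total exposure to the rate, giving Gamma(50, 20).
The posterior predictive for a window of length T is Negative Binomial with variance T·α'·(β'+T)/β'² = 3·50·23/400 = 69/8.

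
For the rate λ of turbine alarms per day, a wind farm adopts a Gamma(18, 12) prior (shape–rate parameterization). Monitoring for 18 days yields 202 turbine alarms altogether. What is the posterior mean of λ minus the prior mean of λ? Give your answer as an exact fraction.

Total count 202 over total exposure 18 days.
Posterior: α' = 18 + 202 = 220, β' = 12 + 18 = 30.
Posterior mean = 220/30 = 22/3; prior mean = 18/12 = 3/2. Difference = 22/3 − 3/2 = 35/6.

35/6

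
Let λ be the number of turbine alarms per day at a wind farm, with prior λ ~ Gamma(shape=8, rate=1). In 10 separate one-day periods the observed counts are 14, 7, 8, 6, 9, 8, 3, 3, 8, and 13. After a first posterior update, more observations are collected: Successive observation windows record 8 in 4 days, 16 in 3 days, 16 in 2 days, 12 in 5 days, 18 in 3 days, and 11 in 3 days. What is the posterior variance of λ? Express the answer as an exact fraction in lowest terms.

Total count: 14 + 7 + 8 + 6 + 9 + 8 + 3 + 3 + 8 + 13 = 79.
Total exposure: 10 days.
After the first batch: Gamma(8 + 79, 1 + 10) = Gamma(87, 11).
Total count: 8 + 16 + 16 + 12 + 18 + 11 = 81.
Total exposure: 4 + 3 + 2 + 5 + 3 + 3 = 20 days.
After the second batch: Gamma(87 + 81, 11 + 20) = Gamma(168, 31).
Posterior variance = α'/β'² = 168/961.

168/961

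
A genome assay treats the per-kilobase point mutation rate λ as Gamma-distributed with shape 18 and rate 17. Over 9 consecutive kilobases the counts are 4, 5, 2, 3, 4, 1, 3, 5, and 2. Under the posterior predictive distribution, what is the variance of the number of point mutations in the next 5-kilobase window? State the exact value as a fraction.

7285/676

Total count: 4 + 5 + 2 + 3 + 4 + 1 + 3 + 5 + 2 = 29.
Total exposure: 9 kilobases.
Gamma(α, β) with Poisson data over total exposure Σt gives posterior Gamma(α+Σx, β+Σt) = Gamma(47, 26).
The posterior predictive for a window of length T is Negative Binomial with variance T·α'·(β'+T)/β'² = 5·47·31/676 = 7285/676.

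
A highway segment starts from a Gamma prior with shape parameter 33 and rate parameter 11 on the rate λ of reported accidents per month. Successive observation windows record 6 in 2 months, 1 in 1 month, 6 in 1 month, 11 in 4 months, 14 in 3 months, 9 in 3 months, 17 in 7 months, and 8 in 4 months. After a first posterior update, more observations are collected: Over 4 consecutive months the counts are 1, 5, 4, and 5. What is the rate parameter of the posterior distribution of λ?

40

Total count: 6 + 1 + 6 + 11 + 14 + 9 + 17 + 8 = 72.
Total exposure: 2 + 1 + 1 + 4 + 3 + 3 + 7 + 4 = 25 months.
After the first batch: Gamma(33 + 72, 11 + 25) = Gamma(105, 36).
Total count: 1 + 5 + 4 + 5 = 15.
Total exposure: 4 months.
After the second batch: Gamma(105 + 15, 36 + 4) = Gamma(120, 40).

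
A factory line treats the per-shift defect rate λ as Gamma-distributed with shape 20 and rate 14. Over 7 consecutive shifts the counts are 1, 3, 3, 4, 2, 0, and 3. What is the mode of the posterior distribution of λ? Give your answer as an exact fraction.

5/3

Total count: 1 + 3 + 3 + 4 + 2 + 0 + 3 = 16.
Total exposure: 7 shifts.
By Gamma–Poisson conjugacy, the posterior is Gamma(α + Σx, β + Σt) = Gamma(20 + 16, 14 + 7) = Gamma(36, 21).
Posterior mode = (α'−1)/β' = 35/21 = 5/3.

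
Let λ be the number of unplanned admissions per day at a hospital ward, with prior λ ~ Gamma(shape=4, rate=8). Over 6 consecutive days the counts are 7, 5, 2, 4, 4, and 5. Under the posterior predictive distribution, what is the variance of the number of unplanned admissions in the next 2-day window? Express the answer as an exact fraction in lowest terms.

248/49

Total count: 7 + 5 + 2 + 4 + 4 + 5 = 27.
Total exposure: 6 days.
Posterior: α' = 4 + 27 = 31, β' = 8 + 6 = 14.
The posterior predictive for a window of length T is Negative Binomial with variance T·α'·(β'+T)/β'² = 2·31·16/196 = 248/49.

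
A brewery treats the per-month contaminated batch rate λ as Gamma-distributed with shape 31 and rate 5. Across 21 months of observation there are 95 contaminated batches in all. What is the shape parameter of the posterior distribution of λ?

126

Total count 95 over total exposure 21 months.
The Gamma prior is conjugate for the Poisson rate, so λ | data ~ Gamma(31+95, 5+21) = Gamma(126, 26).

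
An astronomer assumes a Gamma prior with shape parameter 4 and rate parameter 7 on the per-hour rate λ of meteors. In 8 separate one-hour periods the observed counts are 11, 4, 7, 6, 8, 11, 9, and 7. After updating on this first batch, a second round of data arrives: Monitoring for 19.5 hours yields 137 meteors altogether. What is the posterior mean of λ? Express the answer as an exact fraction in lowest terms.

136/23

Total count: 11 + 4 + 7 + 6 + 8 + 11 + 9 + 7 = 63.
Total exposure: 8 hours.
After the first batch: Gamma(4 + 63, 7 + 8) = Gamma(67, 15).
Total count 137 over total exposure 19.5 hours.
After the second batch: Gamma(67 + 137, 15 + 19.5) = Gamma(204, 69/2).
Posterior mean = α'/β' = 204/(69/2) = 136/23.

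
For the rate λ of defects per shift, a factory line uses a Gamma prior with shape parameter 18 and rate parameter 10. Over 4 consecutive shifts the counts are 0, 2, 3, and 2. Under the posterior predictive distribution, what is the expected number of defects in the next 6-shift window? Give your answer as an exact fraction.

75/7

Total count: 0 + 2 + 3 + 2 = 7.
Total exposure: 4 shifts.
Conjugate update: add total count to the shape and total exposure to the rate, giving Gamma(25, 14).
Predictive mean over a 6-shift window = T·E[λ|data] = 6·25/14 = 75/7.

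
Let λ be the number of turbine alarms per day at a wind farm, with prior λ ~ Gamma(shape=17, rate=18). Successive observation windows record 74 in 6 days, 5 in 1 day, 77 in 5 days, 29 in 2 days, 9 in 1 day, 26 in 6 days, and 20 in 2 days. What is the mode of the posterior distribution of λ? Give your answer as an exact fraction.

256/41

Total count: 74 + 5 + 77 + 29 + 9 + 26 + 20 = 240.
Total exposure: 6 + 1 + 5 + 2 + 1 + 6 + 2 = 23 days.
By Gamma–Poisson conjugacy, the posterior is Gamma(α + Σx, β + Σt) = Gamma(17 + 240, 18 + 23) = Gamma(257, 41).
Posterior mode = (α'−1)/β' = 256/41.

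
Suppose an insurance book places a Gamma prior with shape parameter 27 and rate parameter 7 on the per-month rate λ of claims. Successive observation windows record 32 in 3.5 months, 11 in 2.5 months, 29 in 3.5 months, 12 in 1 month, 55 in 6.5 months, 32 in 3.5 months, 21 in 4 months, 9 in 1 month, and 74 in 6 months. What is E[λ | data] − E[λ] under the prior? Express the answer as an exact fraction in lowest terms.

307/77

Total count: 32 + 11 + 29 + 12 + 55 + 32 + 21 + 9 + 74 = 275.
Total exposure: 3.5 + 2.5 + 3.5 + 1 + 6.5 + 3.5 + 4 + 1 + 6 = 31.5 months.
The Gamma prior is conjugate for the Poisson rate, so λ | data ~ Gamma(27+275, 7+31.5) = Gamma(302, 77/2).
Posterior mean = 302/(77/2) = 604/77; prior mean = 27/7 = 27/7. Difference = 604/77 − 27/7 = 307/77.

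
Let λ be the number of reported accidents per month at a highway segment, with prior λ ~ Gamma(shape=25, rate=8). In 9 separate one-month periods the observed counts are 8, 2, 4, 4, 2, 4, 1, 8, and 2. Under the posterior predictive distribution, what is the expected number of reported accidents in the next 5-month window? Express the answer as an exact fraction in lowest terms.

Total count: 8 + 2 + 4 + 4 + 2 + 4 + 1 + 8 + 2 = 35.
Total exposure: 9 months.
Gamma(α, β) with Poisson data over total exposure Σt gives posterior Gamma(α+Σx, β+Σt) = Gamma(60, 17).
Predictive mean over a 5-month window = T·E[λ|data] = 5·60/17 = 300/17.

300/17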